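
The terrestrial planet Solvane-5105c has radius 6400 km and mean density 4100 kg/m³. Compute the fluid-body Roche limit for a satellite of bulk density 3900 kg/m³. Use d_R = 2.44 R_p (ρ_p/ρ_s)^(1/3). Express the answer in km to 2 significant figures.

d_R = 2.44 × 6400 km × (4100/3900)^(1/3)
    = 16000 km

16000 km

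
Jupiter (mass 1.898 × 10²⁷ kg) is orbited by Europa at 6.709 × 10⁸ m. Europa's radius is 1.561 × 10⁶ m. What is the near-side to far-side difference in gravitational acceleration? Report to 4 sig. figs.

2.619 × 10⁻³ m/s²

Near-to-far spans 2r, so the tidal difference is twice the near-to-center value: 4GMr/d³.
Δa = 4GMr/d³
   = 4 × (6.674 × 10⁻¹¹) × (1.898 × 10²⁷) × (1.561 × 10⁶) / (6.709 × 10⁸)³
   = 2.619 × 10⁻³ m/s²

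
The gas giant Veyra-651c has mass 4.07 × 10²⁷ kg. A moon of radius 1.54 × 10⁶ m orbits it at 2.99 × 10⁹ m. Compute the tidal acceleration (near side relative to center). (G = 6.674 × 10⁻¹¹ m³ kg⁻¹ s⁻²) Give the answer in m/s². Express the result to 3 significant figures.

Δa = 2GMr/d³
   = 2 × (6.674 × 10⁻¹¹) × (4.07 × 10²⁷) × (1.54 × 10⁶) / (2.99 × 10⁹)³
   = 3.13 × 10⁻⁵ m/s²

3.13 × 10⁻⁵ m/s²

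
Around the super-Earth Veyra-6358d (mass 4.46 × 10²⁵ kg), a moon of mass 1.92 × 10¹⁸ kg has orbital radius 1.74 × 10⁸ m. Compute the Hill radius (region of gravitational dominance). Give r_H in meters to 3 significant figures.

4.23 × 10⁵ m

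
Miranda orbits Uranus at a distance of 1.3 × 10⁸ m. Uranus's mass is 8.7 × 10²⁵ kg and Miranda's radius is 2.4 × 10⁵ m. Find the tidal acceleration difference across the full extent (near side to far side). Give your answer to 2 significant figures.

Δg = 4GMr/d³
   = 4 × (6.674 × 10⁻¹¹) × (8.7 × 10²⁵) × (2.4 × 10⁵) / (1.3 × 10⁸)³
   = 2.5 × 10⁻³ m/s²

2.5 × 10⁻³ m/s²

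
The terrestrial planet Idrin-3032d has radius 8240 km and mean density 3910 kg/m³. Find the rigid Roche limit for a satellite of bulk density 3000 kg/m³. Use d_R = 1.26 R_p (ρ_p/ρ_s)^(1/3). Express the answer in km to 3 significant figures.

11300 km

d_R = 1.26 × 8240 km × (3910/3000)^(1/3)
    = 11300 km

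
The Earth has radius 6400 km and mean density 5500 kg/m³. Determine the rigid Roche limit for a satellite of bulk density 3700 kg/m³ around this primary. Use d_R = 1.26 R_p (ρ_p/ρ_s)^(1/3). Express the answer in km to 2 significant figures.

9200 km

d_R = 1.26 × 6400 km × (5500/3700)^(1/3)
    = 9200 km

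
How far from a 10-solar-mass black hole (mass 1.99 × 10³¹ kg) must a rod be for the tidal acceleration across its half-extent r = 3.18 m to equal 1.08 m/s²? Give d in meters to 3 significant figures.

1.98 × 10⁷ m

2GMr/d³ = a_tidal  ⇒  d = (2GMr / a_tidal)^(1/3)
d = (2 × 6.674×10⁻¹¹ × (1.99 × 10³¹) × (3.18) / (1.08))^(1/3)
  = 1.98 × 10⁷ m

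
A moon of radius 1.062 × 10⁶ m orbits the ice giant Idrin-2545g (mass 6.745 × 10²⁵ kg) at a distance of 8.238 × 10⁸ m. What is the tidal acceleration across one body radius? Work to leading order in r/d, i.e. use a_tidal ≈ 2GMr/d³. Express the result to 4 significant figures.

a_tidal = 2GMr/d³
        = 2 × (6.674 × 10⁻¹¹) × (6.745 × 10²⁵) × (1.062 × 10⁶) / (8.238 × 10⁸)³
        = 1.710 × 10⁻⁵ m/s²

1.710 × 10⁻⁵ m/s²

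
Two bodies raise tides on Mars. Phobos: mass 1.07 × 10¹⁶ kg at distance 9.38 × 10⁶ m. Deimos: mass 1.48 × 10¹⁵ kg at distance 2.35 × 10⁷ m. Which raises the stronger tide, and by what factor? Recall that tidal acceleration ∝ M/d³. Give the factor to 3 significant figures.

Phobos, by a factor of ≈ 114

The tide-raising term goes as M/d³ (the gradient of a 1/d² field).
Phobos: (1.07 × 10¹⁶) / (9.38 × 10⁶)³ = 1.297 × 10⁻⁵
Deimos: (1.48 × 10¹⁵) / (2.35 × 10⁷)³ = 1.140 × 10⁻⁷
Ratio (larger/smaller) = 114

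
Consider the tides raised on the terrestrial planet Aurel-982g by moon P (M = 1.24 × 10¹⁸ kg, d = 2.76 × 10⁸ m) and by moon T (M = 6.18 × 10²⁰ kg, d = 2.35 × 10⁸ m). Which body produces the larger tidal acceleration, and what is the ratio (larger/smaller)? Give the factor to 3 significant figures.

Moon T, by a factor of ≈ 807

Compare M/d³ for the two perturbers:
Moon P: (1.24 × 10¹⁸) / (2.76 × 10⁸)³ = 5.898 × 10⁻⁸
Moon T: (6.18 × 10²⁰) / (2.35 × 10⁸)³ = 4.762 × 10⁻⁵
Ratio (larger/smaller) = 807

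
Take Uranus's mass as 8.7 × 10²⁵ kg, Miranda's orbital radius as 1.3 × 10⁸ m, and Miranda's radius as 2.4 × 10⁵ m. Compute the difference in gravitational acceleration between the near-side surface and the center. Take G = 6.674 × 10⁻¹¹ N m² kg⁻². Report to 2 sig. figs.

1.3 × 10⁻³ m/s²

a_tidal = 2GMr/d³
        = 2 × (6.674 × 10⁻¹¹) × (8.7 × 10²⁵) × (2.4 × 10⁵) / (1.3 × 10⁸)³
        = 1.3 × 10⁻³ m/s²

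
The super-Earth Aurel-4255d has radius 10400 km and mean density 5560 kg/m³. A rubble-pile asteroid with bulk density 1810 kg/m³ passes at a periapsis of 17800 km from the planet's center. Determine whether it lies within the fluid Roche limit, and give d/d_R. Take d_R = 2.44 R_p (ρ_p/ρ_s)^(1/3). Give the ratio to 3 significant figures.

d_R = 2.44 × (10400 km) × (5560/1810)^(1/3) = 36890 km
d/d_R = (17800) / (36890) = 0.483
Since d/d_R < 1, the body is inside the Roche limit.

inside; d/d_R ≈ 0.483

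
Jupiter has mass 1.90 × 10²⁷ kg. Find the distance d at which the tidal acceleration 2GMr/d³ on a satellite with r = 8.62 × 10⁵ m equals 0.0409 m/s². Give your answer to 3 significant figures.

1.75 × 10⁸ m

2GMr/d³ = a_tidal  ⇒  d = (2GMr / a_tidal)^(1/3)
d = (2 × 6.674×10⁻¹¹ × (1.90 × 10²⁷) × (8.62 × 10⁵) / (0.0409))^(1/3)
  = 1.75 × 10⁸ m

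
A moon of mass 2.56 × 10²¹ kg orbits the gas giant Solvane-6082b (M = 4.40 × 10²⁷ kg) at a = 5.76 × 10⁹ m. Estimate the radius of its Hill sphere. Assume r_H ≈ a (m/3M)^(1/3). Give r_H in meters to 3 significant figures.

3.33 × 10⁷ m

r_H ≈ a (m/3M)^(1/3)
    = (5.76 × 10⁹) × (2.56 × 10²¹ / (3 × 4.40 × 10²⁷))^(1/3)
    = 3.33 × 10⁷ m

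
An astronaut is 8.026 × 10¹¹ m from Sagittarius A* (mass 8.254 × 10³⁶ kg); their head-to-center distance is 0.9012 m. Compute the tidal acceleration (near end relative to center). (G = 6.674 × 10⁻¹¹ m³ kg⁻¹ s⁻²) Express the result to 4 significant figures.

1.920 × 10⁻⁹ m/s²

Δg = 2GMr/d³
   = 2 × (6.674 × 10⁻¹¹) × (8.254 × 10³⁶) × (0.9012) / (8.026 × 10¹¹)³
   = 1.920 × 10⁻⁹ m/s²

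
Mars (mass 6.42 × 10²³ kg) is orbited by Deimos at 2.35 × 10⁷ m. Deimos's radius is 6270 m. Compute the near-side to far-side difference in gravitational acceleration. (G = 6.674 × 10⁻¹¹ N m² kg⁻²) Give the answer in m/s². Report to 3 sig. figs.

a_tidal = 4GMr/d³
        = 4 × (6.674 × 10⁻¹¹) × (6.42 × 10²³) × (6270) / (2.35 × 10⁷)³
        = 8.28 × 10⁻⁵ m/s²

8.28 × 10⁻⁵ m/s²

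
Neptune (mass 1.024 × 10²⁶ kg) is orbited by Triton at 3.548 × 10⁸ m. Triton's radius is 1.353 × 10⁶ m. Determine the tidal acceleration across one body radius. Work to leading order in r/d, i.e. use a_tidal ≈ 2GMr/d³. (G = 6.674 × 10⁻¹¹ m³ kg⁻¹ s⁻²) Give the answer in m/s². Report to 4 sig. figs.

4.141 × 10⁻⁴ m/s²

Δg = 2GMr/d³
   = 2 × (6.674 × 10⁻¹¹) × (1.024 × 10²⁶) × (1.353 × 10⁶) / (3.548 × 10⁸)³
   = 4.141 × 10⁻⁴ m/s²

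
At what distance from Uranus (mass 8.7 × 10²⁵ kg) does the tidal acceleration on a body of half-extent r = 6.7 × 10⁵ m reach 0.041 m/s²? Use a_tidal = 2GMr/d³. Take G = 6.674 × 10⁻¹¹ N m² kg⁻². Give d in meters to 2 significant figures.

2GMr/d³ = a_tidal  ⇒  d = (2GMr / a_tidal)^(1/3)
d = (2 × 6.674×10⁻¹¹ × (8.7 × 10²⁵) × (6.7 × 10⁵) / (0.041))^(1/3)
  = 5.7 × 10⁷ m

5.7 × 10⁷ m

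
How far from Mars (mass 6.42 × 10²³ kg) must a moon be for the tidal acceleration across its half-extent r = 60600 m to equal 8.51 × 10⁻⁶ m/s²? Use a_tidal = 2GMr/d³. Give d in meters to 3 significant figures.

8.48 × 10⁷ m

2GMr/d³ = a_tidal  ⇒  d = (2GMr / a_tidal)^(1/3)
d = (2 × 6.674×10⁻¹¹ × (6.42 × 10²³) × (60600) / (8.51 × 10⁻⁶))^(1/3)
  = 8.48 × 10⁷ m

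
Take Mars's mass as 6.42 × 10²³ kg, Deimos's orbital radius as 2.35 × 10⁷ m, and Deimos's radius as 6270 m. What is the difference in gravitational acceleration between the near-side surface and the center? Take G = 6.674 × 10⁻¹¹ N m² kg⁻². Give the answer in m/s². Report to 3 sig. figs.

Differencing GM/(d−r)² and GM/d² to first order in r/d gives 2GMr/d³.
Δa = 2GMr/d³
   = 2 × (6.674 × 10⁻¹¹) × (6.42 × 10²³) × (6270) / (2.35 × 10⁷)³
   = 4.14 × 10⁻⁵ m/s²

4.14 × 10⁻⁵ m/s²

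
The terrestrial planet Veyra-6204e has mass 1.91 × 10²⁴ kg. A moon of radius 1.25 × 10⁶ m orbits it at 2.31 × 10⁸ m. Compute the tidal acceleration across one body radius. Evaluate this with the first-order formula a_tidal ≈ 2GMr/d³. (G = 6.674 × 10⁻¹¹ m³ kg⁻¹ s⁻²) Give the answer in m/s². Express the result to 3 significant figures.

2.59 × 10⁻⁵ m/s²

Differencing GM/(d−r)² and GM/d² to first order in r/d gives 2GMr/d³.
Δg = 2GMr/d³
   = 2 × (6.674 × 10⁻¹¹) × (1.91 × 10²⁴) × (1.25 × 10⁶) / (2.31 × 10⁸)³
   = 2.59 × 10⁻⁵ m/s²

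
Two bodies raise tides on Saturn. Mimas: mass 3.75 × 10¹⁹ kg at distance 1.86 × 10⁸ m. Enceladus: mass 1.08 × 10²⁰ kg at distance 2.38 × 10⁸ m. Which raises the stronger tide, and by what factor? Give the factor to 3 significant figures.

Enceladus, by a factor of ≈ 1.37

Compare M/d³ for the two perturbers:
Mimas: (3.75 × 10¹⁹) / (1.86 × 10⁸)³ = 5.828 × 10⁻⁶
Enceladus: (1.08 × 10²⁰) / (2.38 × 10⁸)³ = 8.011 × 10⁻⁶
Ratio (larger/smaller) = 1.37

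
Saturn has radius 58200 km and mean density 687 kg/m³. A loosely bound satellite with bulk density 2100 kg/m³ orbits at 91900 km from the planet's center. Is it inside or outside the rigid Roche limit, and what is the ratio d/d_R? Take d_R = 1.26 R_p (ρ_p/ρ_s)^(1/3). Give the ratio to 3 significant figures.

outside; d/d_R ≈ 1.82

d_R = 1.26 × (58200 km) × (687/2100)^(1/3) = 50530 km
d/d_R = (91900) / (50530) = 1.82
Since d/d_R > 1, the body is outside the Roche limit.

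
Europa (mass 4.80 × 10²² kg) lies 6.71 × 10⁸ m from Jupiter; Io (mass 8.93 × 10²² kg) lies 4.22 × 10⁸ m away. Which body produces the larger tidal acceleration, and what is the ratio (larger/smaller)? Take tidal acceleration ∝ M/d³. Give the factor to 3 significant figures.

Io, by a factor of ≈ 7.48

Compare M/d³ for the two perturbers:
Europa: (4.80 × 10²²) / (6.71 × 10⁸)³ = 1.589 × 10⁻⁴
Io: (8.93 × 10²²) / (4.22 × 10⁸)³ = 1.188 × 10⁻³
Ratio (larger/smaller) = 7.48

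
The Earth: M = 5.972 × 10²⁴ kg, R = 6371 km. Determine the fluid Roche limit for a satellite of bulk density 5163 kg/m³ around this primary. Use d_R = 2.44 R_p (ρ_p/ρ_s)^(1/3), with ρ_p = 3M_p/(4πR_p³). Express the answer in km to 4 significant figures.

15890 km

ρ_p = 3M_p/(4πR_p³) = 3 × (5.972 × 10²⁴) / (4π × (6.371 × 10⁶ m)³) = 5513 kg/m³
d_R = 2.44 × 6371 km × (5513/5163)^(1/3)
    = 15890 km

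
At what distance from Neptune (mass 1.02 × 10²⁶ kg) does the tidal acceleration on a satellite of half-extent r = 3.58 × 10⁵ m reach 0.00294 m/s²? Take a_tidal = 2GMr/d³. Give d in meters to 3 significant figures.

1.18 × 10⁸ m

2GMr/d³ = a_tidal  ⇒  d = (2GMr / a_tidal)^(1/3)
d = (2 × 6.674×10⁻¹¹ × (1.02 × 10²⁶) × (3.58 × 10⁵) / (0.00294))^(1/3)
  = 1.18 × 10⁸ m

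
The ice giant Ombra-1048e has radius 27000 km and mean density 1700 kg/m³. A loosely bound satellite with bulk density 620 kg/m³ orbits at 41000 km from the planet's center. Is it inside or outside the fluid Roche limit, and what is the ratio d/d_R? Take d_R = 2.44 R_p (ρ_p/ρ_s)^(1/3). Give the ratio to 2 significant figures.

d_R = 2.44 × (27000 km) × (1700/620)^(1/3) = 92210 km
d/d_R = (41000) / (92210) = 0.44
Since d/d_R < 1, the body is inside the Roche limit.

inside; d/d_R ≈ 0.44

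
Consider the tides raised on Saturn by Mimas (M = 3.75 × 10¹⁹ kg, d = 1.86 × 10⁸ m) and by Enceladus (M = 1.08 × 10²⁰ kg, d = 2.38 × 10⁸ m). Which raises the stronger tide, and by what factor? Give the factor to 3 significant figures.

Tidal stretch scales as M/d³; compute that for each body.
Mimas: (3.75 × 10¹⁹) / (1.86 × 10⁸)³ = 5.828 × 10⁻⁶
Enceladus: (1.08 × 10²⁰) / (2.38 × 10⁸)³ = 8.011 × 10⁻⁶
Ratio (larger/smaller) = 1.37

Enceladus, by a factor of ≈ 1.37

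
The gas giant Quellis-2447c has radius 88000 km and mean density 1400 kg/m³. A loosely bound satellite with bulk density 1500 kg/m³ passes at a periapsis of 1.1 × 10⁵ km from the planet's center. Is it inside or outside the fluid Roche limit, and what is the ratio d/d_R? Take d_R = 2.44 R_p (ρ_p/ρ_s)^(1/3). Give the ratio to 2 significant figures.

d_R = 2.44 × (88000 km) × (1400/1500)^(1/3) = 2.098 × 10⁵ km
d/d_R = (1.1 × 10⁵) / (2.098 × 10⁵) = 0.52
Since d/d_R < 1, the body is inside the Roche limit.

inside; d/d_R ≈ 0.52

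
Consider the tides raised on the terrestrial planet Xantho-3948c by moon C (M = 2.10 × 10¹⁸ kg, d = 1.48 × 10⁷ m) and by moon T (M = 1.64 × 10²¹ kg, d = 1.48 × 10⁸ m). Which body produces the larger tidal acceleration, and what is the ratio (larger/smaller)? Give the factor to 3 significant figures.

Moon C, by a factor of ≈ 1.28

The tide-raising term goes as M/d³ (the gradient of a 1/d² field).
Moon C: (2.10 × 10¹⁸) / (1.48 × 10⁷)³ = 6.478 × 10⁻⁴
Moon T: (1.64 × 10²¹) / (1.48 × 10⁸)³ = 5.059 × 10⁻⁴
Ratio (larger/smaller) = 1.28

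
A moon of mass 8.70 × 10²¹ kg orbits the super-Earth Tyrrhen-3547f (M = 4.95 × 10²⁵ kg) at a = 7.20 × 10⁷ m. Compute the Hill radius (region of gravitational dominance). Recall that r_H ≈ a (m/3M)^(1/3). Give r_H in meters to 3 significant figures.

2.80 × 10⁶ m

r_H ≈ a (m/3M)^(1/3)
    = (7.20 × 10⁷) × (8.70 × 10²¹ / (3 × 4.95 × 10²⁵))^(1/3)
    = 2.80 × 10⁶ m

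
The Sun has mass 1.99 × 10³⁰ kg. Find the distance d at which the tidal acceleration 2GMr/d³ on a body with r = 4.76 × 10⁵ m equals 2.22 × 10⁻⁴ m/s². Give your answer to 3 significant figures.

2GMr/d³ = a_tidal  ⇒  d = (2GMr / a_tidal)^(1/3)
d = (2 × 6.674×10⁻¹¹ × (1.99 × 10³⁰) × (4.76 × 10⁵) / (2.22 × 10⁻⁴))^(1/3)
  = 8.29 × 10⁹ m

8.29 × 10⁹ m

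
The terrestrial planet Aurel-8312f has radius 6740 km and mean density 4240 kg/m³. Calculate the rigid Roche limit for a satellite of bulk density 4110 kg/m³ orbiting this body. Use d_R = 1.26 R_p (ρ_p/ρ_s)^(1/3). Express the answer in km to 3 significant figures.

8580 km

d_R = 1.26 × 6740 km × (4240/4110)^(1/3)
    = 8580 km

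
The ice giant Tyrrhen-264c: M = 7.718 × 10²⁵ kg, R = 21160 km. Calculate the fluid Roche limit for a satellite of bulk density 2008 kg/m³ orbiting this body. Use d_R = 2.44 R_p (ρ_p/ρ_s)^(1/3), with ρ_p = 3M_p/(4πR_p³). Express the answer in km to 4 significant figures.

51080 km

ρ_p = 3M_p/(4πR_p³) = 3 × (7.718 × 10²⁵) / (4π × (2.116 × 10⁷ m)³) = 1945 kg/m³
d_R = 2.44 × 21160 km × (1945/2008)^(1/3)
    = 51080 km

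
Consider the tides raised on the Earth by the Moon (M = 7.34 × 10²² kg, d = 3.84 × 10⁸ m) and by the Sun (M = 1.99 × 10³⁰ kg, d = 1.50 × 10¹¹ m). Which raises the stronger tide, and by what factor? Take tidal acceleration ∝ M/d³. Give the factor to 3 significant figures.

The Moon, by a factor of ≈ 2.20

The tide-raising term goes as M/d³ (the gradient of a 1/d² field).
The Moon: (7.34 × 10²²) / (3.84 × 10⁸)³ = 1.296 × 10⁻³
The Sun: (1.99 × 10³⁰) / (1.50 × 10¹¹)³ = 5.896 × 10⁻⁴
Ratio (larger/smaller) = 2.20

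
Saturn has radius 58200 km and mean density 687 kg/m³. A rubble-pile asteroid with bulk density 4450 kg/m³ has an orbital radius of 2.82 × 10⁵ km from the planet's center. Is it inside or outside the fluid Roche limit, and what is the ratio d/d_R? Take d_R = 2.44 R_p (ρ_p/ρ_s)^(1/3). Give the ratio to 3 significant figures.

outside; d/d_R ≈ 3.70

d_R = 2.44 × (58200 km) × (687/4450)^(1/3) = 76180 km
d/d_R = (2.82 × 10⁵) / (76180) = 3.70
Since d/d_R > 1, the body is outside the Roche limit.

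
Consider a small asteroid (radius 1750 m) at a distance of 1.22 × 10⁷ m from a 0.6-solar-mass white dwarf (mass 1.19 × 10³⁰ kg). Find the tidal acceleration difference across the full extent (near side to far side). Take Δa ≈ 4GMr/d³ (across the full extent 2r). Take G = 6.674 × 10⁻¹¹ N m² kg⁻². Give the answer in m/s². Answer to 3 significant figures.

3.06 × 10² m/s²

Δa = 4GMr/d³
   = 4 × (6.674 × 10⁻¹¹) × (1.19 × 10³⁰) × (1750) / (1.22 × 10⁷)³
   = 3.06 × 10² m/s²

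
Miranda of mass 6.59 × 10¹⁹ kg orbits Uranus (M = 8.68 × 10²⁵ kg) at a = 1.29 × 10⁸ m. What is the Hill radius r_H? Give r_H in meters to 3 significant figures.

8.16 × 10⁵ m

r_H ≈ a (m/3M)^(1/3)
    = (1.29 × 10⁸) × (6.59 × 10¹⁹ / (3 × 8.68 × 10²⁵))^(1/3)
    = 8.16 × 10⁵ m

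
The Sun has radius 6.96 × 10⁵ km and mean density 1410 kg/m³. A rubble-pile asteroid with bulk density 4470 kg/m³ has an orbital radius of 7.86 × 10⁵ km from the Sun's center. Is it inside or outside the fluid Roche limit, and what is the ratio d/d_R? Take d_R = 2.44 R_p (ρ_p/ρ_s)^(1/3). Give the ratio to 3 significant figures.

inside; d/d_R ≈ 0.680

d_R = 2.44 × (6.96 × 10⁵ km) × (1410/4470)^(1/3) = 1.156 × 10⁶ km
d/d_R = (7.86 × 10⁵) / (1.156 × 10⁶) = 0.680
Since d/d_R < 1, the body is inside the Roche limit.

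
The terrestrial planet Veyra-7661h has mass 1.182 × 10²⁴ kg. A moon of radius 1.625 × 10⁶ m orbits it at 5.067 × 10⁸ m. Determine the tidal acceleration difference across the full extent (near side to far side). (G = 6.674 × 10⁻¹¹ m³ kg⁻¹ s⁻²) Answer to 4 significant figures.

3.942 × 10⁻⁶ m/s²

Near-to-far spans 2r, so the tidal difference is twice the near-to-center value: 4GMr/d³.
Δg = 4GMr/d³
   = 4 × (6.674 × 10⁻¹¹) × (1.182 × 10²⁴) × (1.625 × 10⁶) / (5.067 × 10⁸)³
   = 3.942 × 10⁻⁶ m/s²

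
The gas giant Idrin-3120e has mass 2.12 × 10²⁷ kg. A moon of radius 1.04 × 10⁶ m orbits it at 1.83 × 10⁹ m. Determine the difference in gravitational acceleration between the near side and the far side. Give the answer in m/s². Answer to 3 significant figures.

The field gradient is 2GM/d³; across the full diameter 2r the difference is 4GMr/d³.
Δa = 4GMr/d³
   = 4 × (6.674 × 10⁻¹¹) × (2.12 × 10²⁷) × (1.04 × 10⁶) / (1.83 × 10⁹)³
   = 9.60 × 10⁻⁵ m/s²

9.60 × 10⁻⁵ m/s²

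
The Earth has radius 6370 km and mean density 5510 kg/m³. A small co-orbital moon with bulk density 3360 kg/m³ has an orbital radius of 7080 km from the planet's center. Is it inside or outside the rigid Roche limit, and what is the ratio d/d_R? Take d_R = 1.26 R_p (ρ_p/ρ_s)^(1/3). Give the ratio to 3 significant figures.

d_R = 1.26 × (6370 km) × (5510/3360)^(1/3) = 9465 km
d/d_R = (7080) / (9465) = 0.748
Since d/d_R < 1, the body is inside the Roche limit.

inside; d/d_R ≈ 0.748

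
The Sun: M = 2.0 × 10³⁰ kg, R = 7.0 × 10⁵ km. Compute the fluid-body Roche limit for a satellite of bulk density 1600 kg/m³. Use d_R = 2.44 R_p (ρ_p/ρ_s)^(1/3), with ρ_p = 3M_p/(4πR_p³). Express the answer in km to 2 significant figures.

ρ_p = 3M_p/(4πR_p³) = 3 × (2.0 × 10³⁰) / (4π × (7.0 × 10⁸ m)³) = 1400 kg/m³
d_R = 2.44 × 7.0 × 10⁵ km × (1400/1600)^(1/3)
    = 1.6 × 10⁶ km

1.6 × 10⁶ km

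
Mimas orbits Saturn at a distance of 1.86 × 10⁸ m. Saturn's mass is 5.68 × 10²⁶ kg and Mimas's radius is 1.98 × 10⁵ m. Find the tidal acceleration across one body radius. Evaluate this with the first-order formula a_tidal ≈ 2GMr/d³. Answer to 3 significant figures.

2.33 × 10⁻³ m/s²

a_tidal = 2GMr/d³
        = 2 × (6.674 × 10⁻¹¹) × (5.68 × 10²⁶) × (1.98 × 10⁵) / (1.86 × 10⁸)³
        = 2.33 × 10⁻³ m/s²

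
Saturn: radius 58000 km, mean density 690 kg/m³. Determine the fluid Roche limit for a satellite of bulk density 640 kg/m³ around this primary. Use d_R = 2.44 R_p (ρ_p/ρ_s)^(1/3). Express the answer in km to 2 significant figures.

d_R = 2.44 × 58000 km × (690/640)^(1/3)
    = 1.5 × 10⁵ km

1.5 × 10⁵ km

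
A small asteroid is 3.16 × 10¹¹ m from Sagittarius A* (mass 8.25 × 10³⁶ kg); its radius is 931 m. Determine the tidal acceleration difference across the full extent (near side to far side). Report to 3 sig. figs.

6.50 × 10⁻⁵ m/s²

Δa = 4GMr/d³
   = 4 × (6.674 × 10⁻¹¹) × (8.25 × 10³⁶) × (931) / (3.16 × 10¹¹)³
   = 6.50 × 10⁻⁵ m/s²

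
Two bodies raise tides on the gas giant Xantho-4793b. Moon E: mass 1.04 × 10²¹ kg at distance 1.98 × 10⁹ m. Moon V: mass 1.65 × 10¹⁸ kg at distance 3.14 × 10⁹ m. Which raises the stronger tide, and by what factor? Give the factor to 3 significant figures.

Tidal stretch scales as M/d³; compute that for each body.
Moon E: (1.04 × 10²¹) / (1.98 × 10⁹)³ = 1.340 × 10⁻⁷
Moon V: (1.65 × 10¹⁸) / (3.14 × 10⁹)³ = 5.330 × 10⁻¹¹
Ratio (larger/smaller) = 2510

Moon E, by a factor of ≈ 2510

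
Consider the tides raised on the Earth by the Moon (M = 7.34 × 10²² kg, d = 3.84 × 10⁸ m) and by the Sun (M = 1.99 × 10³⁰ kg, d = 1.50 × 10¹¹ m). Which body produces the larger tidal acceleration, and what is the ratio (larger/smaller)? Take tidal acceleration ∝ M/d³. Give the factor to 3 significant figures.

The Moon, by a factor of ≈ 2.20

Tidal stretch scales as M/d³; compute that for each body.
The Moon: (7.34 × 10²²) / (3.84 × 10⁸)³ = 1.296 × 10⁻³
The Sun: (1.99 × 10³⁰) / (1.50 × 10¹¹)³ = 5.896 × 10⁻⁴
Ratio (larger/smaller) = 2.20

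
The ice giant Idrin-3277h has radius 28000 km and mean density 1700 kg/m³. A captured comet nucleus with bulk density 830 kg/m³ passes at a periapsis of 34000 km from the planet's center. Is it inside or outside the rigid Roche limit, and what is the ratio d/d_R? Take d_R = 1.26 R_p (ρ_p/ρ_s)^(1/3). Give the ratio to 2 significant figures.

d_R = 1.26 × (28000 km) × (1700/830)^(1/3) = 44800 km
d/d_R = (34000) / (44800) = 0.76
Since d/d_R < 1, the body is inside the Roche limit.

inside; d/d_R ≈ 0.76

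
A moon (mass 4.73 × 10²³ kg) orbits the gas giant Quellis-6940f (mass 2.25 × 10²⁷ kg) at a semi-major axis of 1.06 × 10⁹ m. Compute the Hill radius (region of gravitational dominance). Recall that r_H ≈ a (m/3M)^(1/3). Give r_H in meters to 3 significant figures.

4.37 × 10⁷ m

r_H ≈ a (m/3M)^(1/3)
    = (1.06 × 10⁹) × (4.73 × 10²³ / (3 × 2.25 × 10²⁷))^(1/3)
    = 4.37 × 10⁷ m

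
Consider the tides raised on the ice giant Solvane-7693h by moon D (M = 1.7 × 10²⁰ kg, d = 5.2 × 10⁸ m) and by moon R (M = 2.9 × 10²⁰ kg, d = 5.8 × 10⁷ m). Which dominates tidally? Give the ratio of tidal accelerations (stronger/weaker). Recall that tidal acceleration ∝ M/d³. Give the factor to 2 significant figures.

Moon R, by a factor of ≈ 1200

Tidal acceleration ∝ M/d³, so compare M/d³ for each.
Moon D: (1.7 × 10²⁰) / (5.2 × 10⁸)³ = 1.209 × 10⁻⁶
Moon R: (2.9 × 10²⁰) / (5.8 × 10⁷)³ = 1.486 × 10⁻³
Ratio (larger/smaller) = 1200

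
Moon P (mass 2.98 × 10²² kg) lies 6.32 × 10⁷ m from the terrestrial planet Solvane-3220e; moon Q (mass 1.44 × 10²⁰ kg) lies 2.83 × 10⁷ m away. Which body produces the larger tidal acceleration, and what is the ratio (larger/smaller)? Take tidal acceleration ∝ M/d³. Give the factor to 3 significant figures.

Compare M/d³ for the two perturbers:
Moon P: (2.98 × 10²²) / (6.32 × 10⁷)³ = 1.180 × 10⁻¹
Moon Q: (1.44 × 10²⁰) / (2.83 × 10⁷)³ = 6.353 × 10⁻³
Ratio (larger/smaller) = 18.6

Moon P, by a factor of ≈ 18.6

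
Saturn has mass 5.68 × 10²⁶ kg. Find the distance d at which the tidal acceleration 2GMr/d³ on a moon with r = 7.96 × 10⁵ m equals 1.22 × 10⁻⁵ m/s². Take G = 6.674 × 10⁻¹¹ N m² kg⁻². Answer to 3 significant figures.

2GMr/d³ = a_tidal  ⇒  d = (2GMr / a_tidal)^(1/3)
d = (2 × 6.674×10⁻¹¹ × (5.68 × 10²⁶) × (7.96 × 10⁵) / (1.22 × 10⁻⁵))^(1/3)
  = 1.70 × 10⁹ m

1.70 × 10⁹ m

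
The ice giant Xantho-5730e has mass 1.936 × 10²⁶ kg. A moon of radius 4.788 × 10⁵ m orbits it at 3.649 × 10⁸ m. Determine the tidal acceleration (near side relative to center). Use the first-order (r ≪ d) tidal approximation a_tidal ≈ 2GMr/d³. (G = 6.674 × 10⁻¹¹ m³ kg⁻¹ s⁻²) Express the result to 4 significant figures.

2.547 × 10⁻⁴ m/s²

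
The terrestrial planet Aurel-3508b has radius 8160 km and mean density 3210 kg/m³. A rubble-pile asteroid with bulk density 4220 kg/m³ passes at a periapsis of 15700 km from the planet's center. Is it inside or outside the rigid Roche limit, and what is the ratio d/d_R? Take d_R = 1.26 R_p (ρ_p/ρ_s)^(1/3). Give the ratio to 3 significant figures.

outside; d/d_R ≈ 1.67

d_R = 1.26 × (8160 km) × (3210/4220)^(1/3) = 9386 km
d/d_R = (15700) / (9386) = 1.67
Since d/d_R > 1, the body is outside the Roche limit.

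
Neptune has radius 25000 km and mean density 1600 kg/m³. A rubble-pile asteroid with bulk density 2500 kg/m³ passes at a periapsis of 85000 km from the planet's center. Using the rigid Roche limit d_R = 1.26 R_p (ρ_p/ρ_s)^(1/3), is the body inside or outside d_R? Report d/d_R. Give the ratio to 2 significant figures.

outside; d/d_R ≈ 3.1

d_R = 1.26 × (25000 km) × (1600/2500)^(1/3) = 27150 km
d/d_R = (85000) / (27150) = 3.1
Since d/d_R > 1, the body is outside the Roche limit.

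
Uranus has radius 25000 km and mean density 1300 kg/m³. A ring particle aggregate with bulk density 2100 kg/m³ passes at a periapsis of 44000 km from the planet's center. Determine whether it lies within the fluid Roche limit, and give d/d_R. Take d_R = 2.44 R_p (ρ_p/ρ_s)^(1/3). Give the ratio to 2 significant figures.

d_R = 2.44 × (25000 km) × (1300/2100)^(1/3) = 51990 km
d/d_R = (44000) / (51990) = 0.85
Since d/d_R < 1, the body is inside the Roche limit.

inside; d/d_R ≈ 0.85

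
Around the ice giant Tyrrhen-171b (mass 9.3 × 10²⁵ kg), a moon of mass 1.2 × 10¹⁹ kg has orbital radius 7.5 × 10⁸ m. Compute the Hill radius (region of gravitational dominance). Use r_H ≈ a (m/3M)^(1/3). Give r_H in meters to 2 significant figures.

2.6 × 10⁶ m

r_H ≈ a (m/3M)^(1/3)
    = (7.5 × 10⁸) × (1.2 × 10¹⁹ / (3 × 9.3 × 10²⁵))^(1/3)
    = 2.6 × 10⁶ m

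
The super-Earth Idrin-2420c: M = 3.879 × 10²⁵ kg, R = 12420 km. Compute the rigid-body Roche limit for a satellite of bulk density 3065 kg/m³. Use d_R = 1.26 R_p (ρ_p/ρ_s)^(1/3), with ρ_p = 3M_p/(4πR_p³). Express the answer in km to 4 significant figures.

ρ_p = 3M_p/(4πR_p³) = 3 × (3.879 × 10²⁵) / (4π × (1.242 × 10⁷ m)³) = 4834 kg/m³
d_R = 1.26 × 12420 km × (4834/3065)^(1/3)
    = 18220 km

18220 km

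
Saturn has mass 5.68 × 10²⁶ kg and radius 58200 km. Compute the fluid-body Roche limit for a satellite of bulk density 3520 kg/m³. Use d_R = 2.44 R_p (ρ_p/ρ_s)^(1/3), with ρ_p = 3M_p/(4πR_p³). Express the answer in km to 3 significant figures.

ρ_p = 3M_p/(4πR_p³) = 3 × (5.68 × 10²⁶) / (4π × (5.82 × 10⁷ m)³) = 688 kg/m³
d_R = 2.44 × 58200 km × (688/3520)^(1/3)
    = 82400 km

82400 km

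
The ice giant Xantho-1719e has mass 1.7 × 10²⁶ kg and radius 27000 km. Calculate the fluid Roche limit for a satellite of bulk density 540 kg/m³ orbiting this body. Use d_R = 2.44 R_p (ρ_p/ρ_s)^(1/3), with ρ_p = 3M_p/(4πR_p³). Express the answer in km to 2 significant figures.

1.0 × 10⁵ km

ρ_p = 3M_p/(4πR_p³) = 3 × (1.7 × 10²⁶) / (4π × (2.7 × 10⁷ m)³) = 2100 kg/m³
d_R = 2.44 × 27000 km × (2100/540)^(1/3)
    = 1.0 × 10⁵ km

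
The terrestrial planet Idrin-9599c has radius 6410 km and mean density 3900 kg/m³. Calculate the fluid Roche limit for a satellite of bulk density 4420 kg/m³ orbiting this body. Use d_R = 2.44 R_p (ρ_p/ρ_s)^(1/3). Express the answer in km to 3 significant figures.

15000 km

d_R = 2.44 × 6410 km × (3900/4420)^(1/3)
    = 15000 km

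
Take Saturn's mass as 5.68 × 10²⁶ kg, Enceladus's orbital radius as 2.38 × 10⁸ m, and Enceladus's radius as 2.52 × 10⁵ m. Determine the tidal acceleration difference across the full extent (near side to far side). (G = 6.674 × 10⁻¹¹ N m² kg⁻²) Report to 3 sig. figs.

2.83 × 10⁻³ m/s²

Δa = 4GMr/d³
   = 4 × (6.674 × 10⁻¹¹) × (5.68 × 10²⁶) × (2.52 × 10⁵) / (2.38 × 10⁸)³
   = 2.83 × 10⁻³ m/s²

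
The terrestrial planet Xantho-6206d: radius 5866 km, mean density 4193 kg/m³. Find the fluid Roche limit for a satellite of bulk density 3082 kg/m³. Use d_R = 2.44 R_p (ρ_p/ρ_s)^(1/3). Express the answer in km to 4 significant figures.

d_R = 2.44 × 5866 km × (4193/3082)^(1/3)
    = 15860 km

15860 km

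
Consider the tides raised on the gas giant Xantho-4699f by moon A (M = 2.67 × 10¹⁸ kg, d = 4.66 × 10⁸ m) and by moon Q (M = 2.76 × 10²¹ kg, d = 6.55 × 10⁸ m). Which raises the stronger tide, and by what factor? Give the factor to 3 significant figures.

Moon Q, by a factor of ≈ 372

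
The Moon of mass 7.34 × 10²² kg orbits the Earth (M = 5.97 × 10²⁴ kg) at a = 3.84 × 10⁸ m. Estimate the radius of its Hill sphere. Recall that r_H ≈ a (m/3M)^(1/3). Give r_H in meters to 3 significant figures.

6.15 × 10⁷ m

r_H ≈ a (m/3M)^(1/3)
    = (3.84 × 10⁸) × (7.34 × 10²² / (3 × 5.97 × 10²⁴))^(1/3)
    = 6.15 × 10⁷ m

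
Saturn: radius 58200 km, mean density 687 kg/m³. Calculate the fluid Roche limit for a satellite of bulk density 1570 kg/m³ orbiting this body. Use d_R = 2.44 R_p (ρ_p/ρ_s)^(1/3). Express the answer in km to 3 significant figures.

1.08 × 10⁵ km

d_R = 2.44 × 58200 km × (687/1570)^(1/3)
    = 1.08 × 10⁵ km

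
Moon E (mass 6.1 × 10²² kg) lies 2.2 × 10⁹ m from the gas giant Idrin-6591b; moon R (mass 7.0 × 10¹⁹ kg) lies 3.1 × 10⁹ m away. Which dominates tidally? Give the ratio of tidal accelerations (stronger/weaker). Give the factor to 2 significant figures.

Moon E, by a factor of ≈ 2400

Compare M/d³ for the two perturbers:
Moon E: (6.1 × 10²²) / (2.2 × 10⁹)³ = 5.729 × 10⁻⁶
Moon R: (7.0 × 10¹⁹) / (3.1 × 10⁹)³ = 2.350 × 10⁻⁹
Ratio (larger/smaller) = 2400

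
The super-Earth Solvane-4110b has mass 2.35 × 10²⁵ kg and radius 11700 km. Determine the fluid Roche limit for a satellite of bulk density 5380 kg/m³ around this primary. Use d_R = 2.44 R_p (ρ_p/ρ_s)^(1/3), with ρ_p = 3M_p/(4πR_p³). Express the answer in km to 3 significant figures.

24700 km

ρ_p = 3M_p/(4πR_p³) = 3 × (2.35 × 10²⁵) / (4π × (1.17 × 10⁷ m)³) = 3500 kg/m³
d_R = 2.44 × 11700 km × (3500/5380)^(1/3)
    = 24700 km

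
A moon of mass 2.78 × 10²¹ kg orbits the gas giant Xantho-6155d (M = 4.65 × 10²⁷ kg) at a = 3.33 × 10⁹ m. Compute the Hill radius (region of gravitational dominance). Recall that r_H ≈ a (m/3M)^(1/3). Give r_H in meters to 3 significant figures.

r_H ≈ a (m/3M)^(1/3)
    = (3.33 × 10⁹) × (2.78 × 10²¹ / (3 × 4.65 × 10²⁷))^(1/3)
    = 1.95 × 10⁷ m

1.95 × 10⁷ m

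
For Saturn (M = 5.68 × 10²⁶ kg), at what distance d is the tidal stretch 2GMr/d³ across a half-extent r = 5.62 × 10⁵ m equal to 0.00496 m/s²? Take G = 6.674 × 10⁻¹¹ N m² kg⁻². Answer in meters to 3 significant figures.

2GMr/d³ = a_tidal  ⇒  d = (2GMr / a_tidal)^(1/3)
d = (2 × 6.674×10⁻¹¹ × (5.68 × 10²⁶) × (5.62 × 10⁵) / (0.00496))^(1/3)
  = 2.05 × 10⁸ m

2.05 × 10⁸ m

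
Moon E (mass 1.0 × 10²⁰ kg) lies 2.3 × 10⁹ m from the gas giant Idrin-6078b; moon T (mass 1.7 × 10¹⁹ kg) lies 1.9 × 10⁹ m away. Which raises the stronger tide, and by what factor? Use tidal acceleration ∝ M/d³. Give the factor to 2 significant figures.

Moon E, by a factor of ≈ 3.3

Compare M/d³ for the two perturbers:
Moon E: (1.0 × 10²⁰) / (2.3 × 10⁹)³ = 8.219 × 10⁻⁹
Moon T: (1.7 × 10¹⁹) / (1.9 × 10⁹)³ = 2.478 × 10⁻⁹
Ratio (larger/smaller) = 3.3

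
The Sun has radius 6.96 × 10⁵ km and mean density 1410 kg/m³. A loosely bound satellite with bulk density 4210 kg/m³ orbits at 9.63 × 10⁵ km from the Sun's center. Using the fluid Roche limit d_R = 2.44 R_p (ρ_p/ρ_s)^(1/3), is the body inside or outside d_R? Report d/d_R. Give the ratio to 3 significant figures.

d_R = 2.44 × (6.96 × 10⁵ km) × (1410/4210)^(1/3) = 1.179 × 10⁶ km
d/d_R = (9.63 × 10⁵) / (1.179 × 10⁶) = 0.817
Since d/d_R < 1, the body is inside the Roche limit.

inside; d/d_R ≈ 0.817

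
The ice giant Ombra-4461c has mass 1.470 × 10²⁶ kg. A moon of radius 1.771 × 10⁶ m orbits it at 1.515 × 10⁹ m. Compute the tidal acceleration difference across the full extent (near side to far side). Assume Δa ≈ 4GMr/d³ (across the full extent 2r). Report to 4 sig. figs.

Δg = 4GMr/d³
   = 4 × (6.674 × 10⁻¹¹) × (1.470 × 10²⁶) × (1.771 × 10⁶) / (1.515 × 10⁹)³
   = 1.999 × 10⁻⁵ m/s²

1.999 × 10⁻⁵ m/s²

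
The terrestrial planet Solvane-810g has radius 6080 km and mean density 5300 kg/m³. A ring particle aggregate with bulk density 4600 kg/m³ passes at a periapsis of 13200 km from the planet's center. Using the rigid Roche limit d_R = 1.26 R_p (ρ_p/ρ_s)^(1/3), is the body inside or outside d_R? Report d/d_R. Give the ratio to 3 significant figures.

d_R = 1.26 × (6080 km) × (5300/4600)^(1/3) = 8031 km
d/d_R = (13200) / (8031) = 1.64
Since d/d_R > 1, the body is outside the Roche limit.

outside; d/d_R ≈ 1.64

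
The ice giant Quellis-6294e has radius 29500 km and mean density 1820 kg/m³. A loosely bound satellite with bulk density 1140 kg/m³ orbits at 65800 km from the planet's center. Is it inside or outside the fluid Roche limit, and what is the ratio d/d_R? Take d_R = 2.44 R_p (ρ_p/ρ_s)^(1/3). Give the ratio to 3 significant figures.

d_R = 2.44 × (29500 km) × (1820/1140)^(1/3) = 84130 km
d/d_R = (65800) / (84130) = 0.782
Since d/d_R < 1, the body is inside the Roche limit.

inside; d/d_R ≈ 0.782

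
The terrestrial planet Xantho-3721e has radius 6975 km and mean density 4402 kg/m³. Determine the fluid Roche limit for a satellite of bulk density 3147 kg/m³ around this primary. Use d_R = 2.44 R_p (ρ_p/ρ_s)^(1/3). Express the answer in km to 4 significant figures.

d_R = 2.44 × 6975 km × (4402/3147)^(1/3)
    = 19030 km

19030 km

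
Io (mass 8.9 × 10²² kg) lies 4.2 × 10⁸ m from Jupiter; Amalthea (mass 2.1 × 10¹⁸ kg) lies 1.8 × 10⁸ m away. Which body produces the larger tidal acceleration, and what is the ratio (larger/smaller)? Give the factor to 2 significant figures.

Tidal stretch scales as M/d³; compute that for each body.
Io: (8.9 × 10²²) / (4.2 × 10⁸)³ = 1.201 × 10⁻³
Amalthea: (2.1 × 10¹⁸) / (1.8 × 10⁸)³ = 3.601 × 10⁻⁷
Ratio (larger/smaller) = 3300

Io, by a factor of ≈ 3300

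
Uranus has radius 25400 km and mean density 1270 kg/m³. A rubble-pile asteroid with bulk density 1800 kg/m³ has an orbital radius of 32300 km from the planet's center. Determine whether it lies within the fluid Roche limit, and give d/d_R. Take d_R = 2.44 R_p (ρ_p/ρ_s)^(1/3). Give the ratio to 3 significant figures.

inside; d/d_R ≈ 0.585

d_R = 2.44 × (25400 km) × (1270/1800)^(1/3) = 55170 km
d/d_R = (32300) / (55170) = 0.585
Since d/d_R < 1, the body is inside the Roche limit.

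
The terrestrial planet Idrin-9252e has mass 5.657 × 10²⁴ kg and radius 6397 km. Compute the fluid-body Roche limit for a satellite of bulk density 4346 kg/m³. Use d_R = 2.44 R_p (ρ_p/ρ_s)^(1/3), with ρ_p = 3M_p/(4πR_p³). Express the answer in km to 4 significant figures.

ρ_p = 3M_p/(4πR_p³) = 3 × (5.657 × 10²⁴) / (4π × (6.397 × 10⁶ m)³) = 5159 kg/m³
d_R = 2.44 × 6397 km × (5159/4346)^(1/3)
    = 16530 km

16530 km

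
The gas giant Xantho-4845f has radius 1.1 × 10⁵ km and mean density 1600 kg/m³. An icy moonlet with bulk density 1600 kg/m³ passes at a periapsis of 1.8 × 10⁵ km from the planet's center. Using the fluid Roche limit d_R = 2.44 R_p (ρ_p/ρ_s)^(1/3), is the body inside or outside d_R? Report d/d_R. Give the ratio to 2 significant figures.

inside; d/d_R ≈ 0.67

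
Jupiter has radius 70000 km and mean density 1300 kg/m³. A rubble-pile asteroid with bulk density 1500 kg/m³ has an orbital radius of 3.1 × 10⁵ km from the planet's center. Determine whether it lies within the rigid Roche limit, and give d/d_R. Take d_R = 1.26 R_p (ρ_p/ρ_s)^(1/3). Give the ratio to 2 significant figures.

d_R = 1.26 × (70000 km) × (1300/1500)^(1/3) = 84090 km
d/d_R = (3.1 × 10⁵) / (84090) = 3.7
Since d/d_R > 1, the body is outside the Roche limit.

outside; d/d_R ≈ 3.7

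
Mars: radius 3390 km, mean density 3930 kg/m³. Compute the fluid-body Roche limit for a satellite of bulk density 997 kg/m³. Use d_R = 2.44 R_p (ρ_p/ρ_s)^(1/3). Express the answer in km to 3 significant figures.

d_R = 2.44 × 3390 km × (3930/997)^(1/3)
    = 13100 km

13100 km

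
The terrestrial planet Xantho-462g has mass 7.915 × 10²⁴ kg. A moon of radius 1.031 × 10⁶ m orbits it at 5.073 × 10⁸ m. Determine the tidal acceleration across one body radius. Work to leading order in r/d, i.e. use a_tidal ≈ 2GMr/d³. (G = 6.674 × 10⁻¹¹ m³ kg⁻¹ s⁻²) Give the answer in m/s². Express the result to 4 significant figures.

Since r ≪ d, expand the inverse-square field across one radius to get the leading 2GMr/d³ term.
Δg = 2GMr/d³
   = 2 × (6.674 × 10⁻¹¹) × (7.915 × 10²⁴) × (1.031 × 10⁶) / (5.073 × 10⁸)³
   = 8.343 × 10⁻⁶ m/s²

8.343 × 10⁻⁶ m/s²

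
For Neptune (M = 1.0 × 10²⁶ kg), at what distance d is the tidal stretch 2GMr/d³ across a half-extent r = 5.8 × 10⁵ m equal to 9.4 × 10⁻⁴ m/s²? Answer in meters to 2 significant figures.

2GMr/d³ = a_tidal  ⇒  d = (2GMr / a_tidal)^(1/3)
d = (2 × 6.674×10⁻¹¹ × (1.0 × 10²⁶) × (5.8 × 10⁵) / (9.4 × 10⁻⁴))^(1/3)
  = 2.0 × 10⁸ m

2.0 × 10⁸ m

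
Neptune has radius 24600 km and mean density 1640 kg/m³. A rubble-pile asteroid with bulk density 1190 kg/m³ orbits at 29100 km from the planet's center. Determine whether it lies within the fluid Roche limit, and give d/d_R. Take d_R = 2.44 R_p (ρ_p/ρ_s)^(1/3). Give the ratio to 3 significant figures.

d_R = 2.44 × (24600 km) × (1640/1190)^(1/3) = 66800 km
d/d_R = (29100) / (66800) = 0.436
Since d/d_R < 1, the body is inside the Roche limit.

inside; d/d_R ≈ 0.436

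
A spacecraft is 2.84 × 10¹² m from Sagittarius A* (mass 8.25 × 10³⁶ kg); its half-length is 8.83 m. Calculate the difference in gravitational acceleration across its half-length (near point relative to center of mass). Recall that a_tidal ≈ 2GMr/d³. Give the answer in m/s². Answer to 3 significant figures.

4.24 × 10⁻¹⁰ m/s²

Since r ≪ d, expand the inverse-square field across one radius to get the leading 2GMr/d³ term.
Δa = 2GMr/d³
   = 2 × (6.674 × 10⁻¹¹) × (8.25 × 10³⁶) × (8.83) / (2.84 × 10¹²)³
   = 4.24 × 10⁻¹⁰ m/s²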